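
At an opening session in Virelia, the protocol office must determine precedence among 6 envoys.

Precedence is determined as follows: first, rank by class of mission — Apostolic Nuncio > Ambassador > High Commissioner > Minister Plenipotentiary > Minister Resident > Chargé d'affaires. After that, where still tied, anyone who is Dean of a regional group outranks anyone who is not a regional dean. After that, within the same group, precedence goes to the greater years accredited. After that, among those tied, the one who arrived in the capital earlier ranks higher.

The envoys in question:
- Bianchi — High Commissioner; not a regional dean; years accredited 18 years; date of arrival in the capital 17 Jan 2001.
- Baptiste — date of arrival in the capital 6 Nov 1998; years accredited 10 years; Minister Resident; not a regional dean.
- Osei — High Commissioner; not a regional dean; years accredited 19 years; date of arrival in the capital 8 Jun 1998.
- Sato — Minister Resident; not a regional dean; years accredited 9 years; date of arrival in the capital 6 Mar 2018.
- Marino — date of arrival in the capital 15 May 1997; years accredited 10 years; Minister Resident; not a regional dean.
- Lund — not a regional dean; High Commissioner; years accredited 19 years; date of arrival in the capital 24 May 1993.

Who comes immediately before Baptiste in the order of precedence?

Marino

By class of mission: Lund, Osei and Bianchi (High Commissioner); then Marino, Baptiste and Sato (Minister Resident).
Lund, Osei and Bianchi are each not a regional dean, so the next rule applies.
Among Lund, Osei and Bianchi, by years accredited (higher first): Lund and Osei (19 years) before Bianchi (18 years).
Among Lund and Osei, by date of arrival in the capital (earlier first): Lund (24 May 1993) before Osei (8 Jun 1998).
Marino, Baptiste and Sato are each not a regional dean, so the next rule applies.
Among Marino, Baptiste and Sato, by years accredited (higher first): Marino and Baptiste (10 years) before Sato (9 years).
Among Marino and Baptiste, by date of arrival in the capital (earlier first): Marino (15 May 1997) before Baptiste (6 Nov 1998).
Order: Lund, Osei, Bianchi, Marino, Baptiste, Sato.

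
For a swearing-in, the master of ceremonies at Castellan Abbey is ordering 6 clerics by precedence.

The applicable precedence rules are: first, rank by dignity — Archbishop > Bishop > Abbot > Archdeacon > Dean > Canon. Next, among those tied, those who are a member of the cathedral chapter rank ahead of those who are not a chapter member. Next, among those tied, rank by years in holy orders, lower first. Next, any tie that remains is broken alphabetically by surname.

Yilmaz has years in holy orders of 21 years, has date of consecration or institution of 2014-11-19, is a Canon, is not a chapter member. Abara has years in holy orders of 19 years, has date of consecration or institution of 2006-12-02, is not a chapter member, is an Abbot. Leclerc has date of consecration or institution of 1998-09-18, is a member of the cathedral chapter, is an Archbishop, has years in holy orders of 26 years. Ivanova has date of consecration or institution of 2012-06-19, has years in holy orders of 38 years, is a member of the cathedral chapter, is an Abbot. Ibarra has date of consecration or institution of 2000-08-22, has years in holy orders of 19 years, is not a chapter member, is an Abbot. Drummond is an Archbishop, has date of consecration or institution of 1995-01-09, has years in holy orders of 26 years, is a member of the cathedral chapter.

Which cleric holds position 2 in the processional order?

By dignity: Drummond and Leclerc (Archbishop); then Ivanova, Abara and Ibarra (Abbot); then Yilmaz (Canon).
Drummond and Leclerc are each a member of the cathedral chapter, so the next rule applies.
Drummond and Leclerc both have years in holy orders 26 years, so the next rule applies.
Among Drummond and Leclerc, alphabetically by surname: Drummond before Leclerc.
Among Ivanova, Abara and Ibarra, a member of the cathedral chapter before not a chapter member: Ivanova (a member of the cathedral chapter) before Abara and Ibarra (not a chapter member).
Abara and Ibarra both have years in holy orders 19 years, so the next rule applies.
Among Abara and Ibarra, alphabetically by surname: Abara before Ibarra.
Order: Drummond, Leclerc, Ivanova, Abara, Ibarra, Yilmaz.

Leclerc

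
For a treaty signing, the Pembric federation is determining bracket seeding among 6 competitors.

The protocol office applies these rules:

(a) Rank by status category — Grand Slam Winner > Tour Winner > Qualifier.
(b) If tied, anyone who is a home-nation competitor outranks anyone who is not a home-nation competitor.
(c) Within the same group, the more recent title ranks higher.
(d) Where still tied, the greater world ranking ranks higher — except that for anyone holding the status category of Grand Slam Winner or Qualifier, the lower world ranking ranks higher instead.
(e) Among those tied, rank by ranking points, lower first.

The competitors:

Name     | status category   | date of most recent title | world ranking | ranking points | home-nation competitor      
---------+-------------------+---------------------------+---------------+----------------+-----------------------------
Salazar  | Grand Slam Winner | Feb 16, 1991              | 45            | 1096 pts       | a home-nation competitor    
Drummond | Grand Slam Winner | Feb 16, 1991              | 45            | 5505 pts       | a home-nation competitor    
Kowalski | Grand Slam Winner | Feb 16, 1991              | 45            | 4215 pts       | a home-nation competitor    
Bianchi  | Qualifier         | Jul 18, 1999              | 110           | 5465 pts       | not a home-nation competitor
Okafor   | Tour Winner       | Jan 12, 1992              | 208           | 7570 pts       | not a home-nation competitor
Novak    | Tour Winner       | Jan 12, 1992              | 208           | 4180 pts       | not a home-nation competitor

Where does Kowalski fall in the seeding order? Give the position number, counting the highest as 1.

2

By status category: Salazar, Kowalski and Drummond (Grand Slam Winner); then Novak and Okafor (Tour Winner); then Bianchi (Qualifier).
Salazar, Kowalski and Drummond are each a home-nation competitor, so the next rule applies.
Salazar, Kowalski and Drummond all have date of most recent title Feb 16, 1991, so the next rule applies.
Salazar, Kowalski and Drummond all have world ranking 45, so the next rule applies.
Among Salazar, Kowalski and Drummond, by ranking points (lower first): Salazar (1096 pts) before Kowalski (4215 pts) before Drummond (5505 pts).
Novak and Okafor are each not a home-nation competitor, so the next rule applies.
Novak and Okafor both have date of most recent title Jan 12, 1992, so the next rule applies.
Novak and Okafor both have world ranking 208, so the next rule applies.
Among Novak and Okafor, by ranking points (lower first): Novak (4180 pts) before Okafor (7570 pts).
Order: Salazar, Kowalski, Drummond, Novak, Okafor, Bianchi. So position 2.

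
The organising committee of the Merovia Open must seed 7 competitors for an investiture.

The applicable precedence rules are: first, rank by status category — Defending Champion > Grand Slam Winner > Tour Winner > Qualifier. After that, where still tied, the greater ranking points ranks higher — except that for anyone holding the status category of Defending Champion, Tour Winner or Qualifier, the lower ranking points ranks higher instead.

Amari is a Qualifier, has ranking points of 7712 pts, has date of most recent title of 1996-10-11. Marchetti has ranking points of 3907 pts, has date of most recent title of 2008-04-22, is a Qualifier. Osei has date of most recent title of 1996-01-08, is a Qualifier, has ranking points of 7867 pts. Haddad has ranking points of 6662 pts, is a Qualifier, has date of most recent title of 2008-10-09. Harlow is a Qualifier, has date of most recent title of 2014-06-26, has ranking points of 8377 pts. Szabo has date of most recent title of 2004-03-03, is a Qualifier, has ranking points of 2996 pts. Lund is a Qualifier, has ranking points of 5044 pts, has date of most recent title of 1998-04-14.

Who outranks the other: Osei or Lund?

Lund

By status category: Szabo, Marchetti, Lund, Haddad, Amari, Osei and Harlow (Qualifier).
Among Szabo, Marchetti, Lund, Haddad, Amari, Osei and Harlow, by ranking points (lower first) (reversed rule for this group): Szabo (2996 pts) before Marchetti (3907 pts) before Lund (5044 pts) before Haddad (6662 pts) before Amari (7712 pts) before Osei (7867 pts) before Harlow (8377 pts).
So Lund takes precedence.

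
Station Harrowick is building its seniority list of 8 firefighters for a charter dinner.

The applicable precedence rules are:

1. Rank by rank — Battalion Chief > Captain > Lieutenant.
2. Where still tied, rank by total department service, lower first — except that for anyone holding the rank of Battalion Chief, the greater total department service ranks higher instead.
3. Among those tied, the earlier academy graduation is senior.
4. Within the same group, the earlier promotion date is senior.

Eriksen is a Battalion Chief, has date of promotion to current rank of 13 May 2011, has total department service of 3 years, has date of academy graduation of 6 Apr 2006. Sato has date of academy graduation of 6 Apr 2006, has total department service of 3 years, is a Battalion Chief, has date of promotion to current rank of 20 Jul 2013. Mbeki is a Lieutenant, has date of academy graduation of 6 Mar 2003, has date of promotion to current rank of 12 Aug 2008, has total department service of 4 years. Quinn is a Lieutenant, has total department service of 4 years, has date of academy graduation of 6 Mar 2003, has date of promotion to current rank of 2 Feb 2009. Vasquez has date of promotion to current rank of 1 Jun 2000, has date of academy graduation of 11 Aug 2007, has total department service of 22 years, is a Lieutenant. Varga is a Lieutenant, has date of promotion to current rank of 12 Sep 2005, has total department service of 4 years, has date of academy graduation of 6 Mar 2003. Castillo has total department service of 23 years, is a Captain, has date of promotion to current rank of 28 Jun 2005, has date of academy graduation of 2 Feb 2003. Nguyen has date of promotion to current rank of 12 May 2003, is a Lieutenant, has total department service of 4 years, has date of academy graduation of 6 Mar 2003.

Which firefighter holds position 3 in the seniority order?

By rank: Eriksen and Sato (Battalion Chief); then Castillo (Captain); then Nguyen, Varga, Mbeki, Quinn and Vasquez (Lieutenant).
Eriksen and Sato both have total department service 3 years, so the next rule applies.
Eriksen and Sato both have date of academy graduation 6 Apr 2006, so the next rule applies.
Among Eriksen and Sato, by date of promotion to current rank (earlier first): Eriksen (13 May 2011) before Sato (20 Jul 2013).
Among Nguyen, Varga, Mbeki, Quinn and Vasquez, by total department service (lower first): Nguyen, Varga, Mbeki and Quinn (4 years) before Vasquez (22 years).
Nguyen, Varga, Mbeki and Quinn all have date of academy graduation 6 Mar 2003, so the next rule applies.
Among Nguyen, Varga, Mbeki and Quinn, by date of promotion to current rank (earlier first): Nguyen (12 May 2003) before Varga (12 Sep 2005) before Mbeki (12 Aug 2008) before Quinn (2 Feb 2009).
Order: Eriksen, Sato, Castillo, Nguyen, Varga, Mbeki, Quinn, Vasquez.

Castillo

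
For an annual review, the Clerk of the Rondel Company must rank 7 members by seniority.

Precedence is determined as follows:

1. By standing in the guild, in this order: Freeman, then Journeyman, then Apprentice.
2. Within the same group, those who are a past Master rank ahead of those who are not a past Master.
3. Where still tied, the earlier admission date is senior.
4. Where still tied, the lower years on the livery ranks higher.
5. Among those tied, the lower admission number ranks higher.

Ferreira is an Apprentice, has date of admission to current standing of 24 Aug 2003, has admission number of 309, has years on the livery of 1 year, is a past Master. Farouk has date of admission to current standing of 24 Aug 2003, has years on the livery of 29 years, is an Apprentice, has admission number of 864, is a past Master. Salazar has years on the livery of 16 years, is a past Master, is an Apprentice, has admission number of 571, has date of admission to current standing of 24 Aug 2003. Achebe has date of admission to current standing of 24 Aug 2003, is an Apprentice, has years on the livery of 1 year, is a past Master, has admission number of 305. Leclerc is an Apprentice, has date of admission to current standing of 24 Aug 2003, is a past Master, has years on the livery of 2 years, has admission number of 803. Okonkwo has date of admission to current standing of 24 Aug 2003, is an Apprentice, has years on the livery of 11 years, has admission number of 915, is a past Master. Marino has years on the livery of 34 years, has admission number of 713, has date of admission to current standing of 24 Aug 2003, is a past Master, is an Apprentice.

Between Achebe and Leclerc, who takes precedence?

Achebe

By standing in the guild: Achebe, Ferreira, Leclerc, Okonkwo, Salazar, Farouk and Marino (Apprentice).
Achebe, Ferreira, Leclerc, Okonkwo, Salazar, Farouk and Marino are each a past Master, so the next rule applies.
Achebe, Ferreira, Leclerc, Okonkwo, Salazar, Farouk and Marino all have date of admission to current standing 24 Aug 2003, so the next rule applies.
Among Achebe, Ferreira, Leclerc, Okonkwo, Salazar, Farouk and Marino, by years on the livery (lower first): Achebe and Ferreira (1 year) before Leclerc (2 years) before Okonkwo (11 years) before Salazar (16 years) before Farouk (29 years) before Marino (34 years).
Among Achebe and Ferreira, by admission number (lower first): Achebe (305) before Ferreira (309).
So Achebe takes precedence.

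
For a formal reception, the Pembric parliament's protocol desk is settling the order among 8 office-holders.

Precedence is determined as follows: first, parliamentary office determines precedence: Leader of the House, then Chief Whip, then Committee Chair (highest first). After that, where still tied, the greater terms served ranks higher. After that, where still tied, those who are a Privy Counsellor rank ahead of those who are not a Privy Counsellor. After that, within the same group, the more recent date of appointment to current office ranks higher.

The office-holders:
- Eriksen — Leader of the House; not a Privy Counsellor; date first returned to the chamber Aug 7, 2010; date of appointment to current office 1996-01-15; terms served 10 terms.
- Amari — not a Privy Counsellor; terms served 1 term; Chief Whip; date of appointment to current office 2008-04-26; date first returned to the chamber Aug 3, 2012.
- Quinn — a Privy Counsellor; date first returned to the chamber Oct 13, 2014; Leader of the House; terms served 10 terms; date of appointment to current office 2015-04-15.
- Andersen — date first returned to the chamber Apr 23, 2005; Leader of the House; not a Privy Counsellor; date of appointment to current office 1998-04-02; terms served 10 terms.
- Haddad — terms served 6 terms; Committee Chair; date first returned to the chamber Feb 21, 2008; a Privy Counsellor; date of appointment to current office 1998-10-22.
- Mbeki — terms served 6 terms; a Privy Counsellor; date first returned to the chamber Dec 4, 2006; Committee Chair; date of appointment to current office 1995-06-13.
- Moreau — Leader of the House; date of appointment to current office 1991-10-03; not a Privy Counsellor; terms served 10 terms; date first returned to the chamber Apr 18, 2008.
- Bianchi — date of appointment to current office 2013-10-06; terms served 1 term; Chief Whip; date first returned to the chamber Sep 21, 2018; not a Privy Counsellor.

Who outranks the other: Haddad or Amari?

Amari

By parliamentary office: Quinn, Andersen, Eriksen and Moreau (Leader of the House); then Bianchi and Amari (Chief Whip); then Haddad and Mbeki (Committee Chair).
Quinn, Andersen, Eriksen and Moreau all have terms served 10 terms, so the next rule applies.
Among Quinn, Andersen, Eriksen and Moreau, a Privy Counsellor before not a Privy Counsellor: Quinn (a Privy Counsellor) before Andersen, Eriksen and Moreau (not a Privy Counsellor).
Among Andersen, Eriksen and Moreau, by date of appointment to current office (later first): Andersen (1998-04-02) before Eriksen (1996-01-15) before Moreau (1991-10-03).
Bianchi and Amari both have terms served 1 term, so the next rule applies.
Bianchi and Amari are each not a Privy Counsellor, so the next rule applies.
Among Bianchi and Amari, by date of appointment to current office (later first): Bianchi (2013-10-06) before Amari (2008-04-26).
Haddad and Mbeki both have terms served 6 terms, so the next rule applies.
Haddad and Mbeki are each a Privy Counsellor, so the next rule applies.
Among Haddad and Mbeki, by date of appointment to current office (later first): Haddad (1998-10-22) before Mbeki (1995-06-13).
So Amari takes precedence.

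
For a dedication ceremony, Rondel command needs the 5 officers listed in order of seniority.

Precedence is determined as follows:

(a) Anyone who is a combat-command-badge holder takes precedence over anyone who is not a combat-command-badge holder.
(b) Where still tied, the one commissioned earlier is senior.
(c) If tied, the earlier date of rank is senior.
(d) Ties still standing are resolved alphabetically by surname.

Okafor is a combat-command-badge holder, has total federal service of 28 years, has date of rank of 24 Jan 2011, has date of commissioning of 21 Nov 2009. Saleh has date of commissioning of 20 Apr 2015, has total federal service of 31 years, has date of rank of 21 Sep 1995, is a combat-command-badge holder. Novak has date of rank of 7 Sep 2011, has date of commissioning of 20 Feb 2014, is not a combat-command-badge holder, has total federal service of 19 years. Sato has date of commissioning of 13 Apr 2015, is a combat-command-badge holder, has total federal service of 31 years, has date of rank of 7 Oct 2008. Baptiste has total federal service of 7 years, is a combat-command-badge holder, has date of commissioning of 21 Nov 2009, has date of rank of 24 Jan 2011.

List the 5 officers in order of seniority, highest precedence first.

By the first rule: Baptiste, Okafor, Sato and Saleh (each a combat-command-badge holder); then Novak (not a combat-command-badge holder).
Among Baptiste, Okafor, Sato and Saleh, by date of commissioning (earlier first): Baptiste and Okafor (21 Nov 2009) before Sato (13 Apr 2015) before Saleh (20 Apr 2015).
Baptiste and Okafor both have date of rank 24 Jan 2011, so the next rule applies.
Among Baptiste and Okafor, alphabetically by surname: Baptiste before Okafor.
Full order: Baptiste, Okafor, Sato, Saleh, Novak.

Baptiste, Okafor, Sato, Saleh, Novak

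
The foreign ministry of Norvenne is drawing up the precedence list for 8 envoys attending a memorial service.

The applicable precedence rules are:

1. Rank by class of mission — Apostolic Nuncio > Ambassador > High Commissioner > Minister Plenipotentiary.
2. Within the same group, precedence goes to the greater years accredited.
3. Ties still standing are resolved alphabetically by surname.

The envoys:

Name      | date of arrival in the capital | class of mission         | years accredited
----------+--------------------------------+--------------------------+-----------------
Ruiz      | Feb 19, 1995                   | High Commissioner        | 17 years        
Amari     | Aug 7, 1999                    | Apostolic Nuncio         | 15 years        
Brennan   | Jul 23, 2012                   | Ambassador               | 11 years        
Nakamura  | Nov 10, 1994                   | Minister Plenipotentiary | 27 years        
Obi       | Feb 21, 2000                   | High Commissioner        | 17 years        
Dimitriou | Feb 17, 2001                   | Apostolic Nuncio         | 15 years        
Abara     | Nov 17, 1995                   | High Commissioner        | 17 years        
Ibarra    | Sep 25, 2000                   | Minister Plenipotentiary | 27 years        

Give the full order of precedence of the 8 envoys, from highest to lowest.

By class of mission: Amari and Dimitriou (Apostolic Nuncio); then Brennan (Ambassador); then Abara, Obi and Ruiz (High Commissioner); then Ibarra and Nakamura (Minister Plenipotentiary).
Amari and Dimitriou both have years accredited 15 years, so the next rule applies.
Among Amari and Dimitriou, alphabetically by surname: Amari before Dimitriou.
Abara, Obi and Ruiz all have years accredited 17 years, so the next rule applies.
Among Abara, Obi and Ruiz, alphabetically by surname: Abara before Obi before Ruiz.
Ibarra and Nakamura both have years accredited 27 years, so the next rule applies.
Among Ibarra and Nakamura, alphabetically by surname: Ibarra before Nakamura.
Full order: Amari, Dimitriou, Brennan, Abara, Obi, Ruiz, Ibarra, Nakamura.

Amari, Dimitriou, Brennan, Abara, Obi, Ruiz, Ibarra, Nakamura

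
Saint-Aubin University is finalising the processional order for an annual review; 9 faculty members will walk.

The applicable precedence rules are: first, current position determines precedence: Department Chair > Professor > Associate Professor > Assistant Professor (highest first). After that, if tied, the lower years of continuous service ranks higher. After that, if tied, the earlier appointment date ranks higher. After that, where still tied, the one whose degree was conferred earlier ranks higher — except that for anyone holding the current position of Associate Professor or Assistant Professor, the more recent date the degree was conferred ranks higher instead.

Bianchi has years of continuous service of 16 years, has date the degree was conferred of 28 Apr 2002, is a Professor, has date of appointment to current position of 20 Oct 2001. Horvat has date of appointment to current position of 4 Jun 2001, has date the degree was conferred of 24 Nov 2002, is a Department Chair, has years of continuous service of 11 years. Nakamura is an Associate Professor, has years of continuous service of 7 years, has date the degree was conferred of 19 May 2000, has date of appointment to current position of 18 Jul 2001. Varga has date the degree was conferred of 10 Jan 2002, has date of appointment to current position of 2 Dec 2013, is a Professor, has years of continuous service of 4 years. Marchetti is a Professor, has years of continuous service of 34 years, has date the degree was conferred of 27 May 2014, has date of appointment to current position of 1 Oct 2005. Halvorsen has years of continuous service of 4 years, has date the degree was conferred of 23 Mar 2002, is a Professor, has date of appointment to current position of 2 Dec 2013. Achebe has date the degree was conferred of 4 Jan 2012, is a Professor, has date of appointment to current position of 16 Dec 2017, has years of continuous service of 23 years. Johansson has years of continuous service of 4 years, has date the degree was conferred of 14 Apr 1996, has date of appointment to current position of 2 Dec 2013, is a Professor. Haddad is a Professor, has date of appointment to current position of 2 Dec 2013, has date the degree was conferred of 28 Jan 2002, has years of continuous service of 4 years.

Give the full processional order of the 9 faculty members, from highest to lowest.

Horvat, Johansson, Varga, Haddad, Halvorsen, Bianchi, Achebe, Marchetti, Nakamura

By current position: Horvat (Department Chair); then Johansson, Varga, Haddad, Halvorsen, Bianchi, Achebe and Marchetti (Professor); then Nakamura (Associate Professor).
Among Johansson, Varga, Haddad, Halvorsen, Bianchi, Achebe and Marchetti, by years of continuous service (lower first): Johansson, Varga, Haddad and Halvorsen (4 years) before Bianchi (16 years) before Achebe (23 years) before Marchetti (34 years).
Johansson, Varga, Haddad and Halvorsen all have date of appointment to current position 2 Dec 2013, so the next rule applies.
Among Johansson, Varga, Haddad and Halvorsen, by date the degree was conferred (earlier first): Johansson (14 Apr 1996) before Varga (10 Jan 2002) before Haddad (28 Jan 2002) before Halvorsen (23 Mar 2002).
Full order: Horvat, Johansson, Varga, Haddad, Halvorsen, Bianchi, Achebe, Marchetti, Nakamura.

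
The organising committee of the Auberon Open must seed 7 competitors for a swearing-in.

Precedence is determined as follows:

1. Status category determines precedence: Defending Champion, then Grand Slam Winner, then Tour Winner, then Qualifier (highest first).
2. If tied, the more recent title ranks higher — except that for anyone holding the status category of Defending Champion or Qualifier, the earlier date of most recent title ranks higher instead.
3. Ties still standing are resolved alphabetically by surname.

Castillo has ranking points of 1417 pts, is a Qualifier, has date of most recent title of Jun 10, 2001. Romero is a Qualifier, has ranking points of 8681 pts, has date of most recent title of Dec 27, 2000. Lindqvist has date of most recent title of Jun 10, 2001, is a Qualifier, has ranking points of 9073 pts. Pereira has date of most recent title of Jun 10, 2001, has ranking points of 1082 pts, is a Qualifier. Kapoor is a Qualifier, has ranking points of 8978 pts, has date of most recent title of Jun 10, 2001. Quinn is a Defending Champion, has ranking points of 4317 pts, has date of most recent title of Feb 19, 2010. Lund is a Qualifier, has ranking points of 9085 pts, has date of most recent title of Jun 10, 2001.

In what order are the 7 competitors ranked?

By status category: Quinn (Defending Champion); then Romero, Castillo, Kapoor, Lindqvist, Lund and Pereira (Qualifier).
Among Romero, Castillo, Kapoor, Lindqvist, Lund and Pereira, by date of most recent title (earlier first) (reversed rule for this group): Romero (Dec 27, 2000) before Castillo, Kapoor, Lindqvist, Lund and Pereira (Jun 10, 2001).
Among Castillo, Kapoor, Lindqvist, Lund and Pereira, alphabetically by surname: Castillo before Kapoor before Lindqvist before Lund before Pereira.
Full order: Quinn, Romero, Castillo, Kapoor, Lindqvist, Lund, Pereira.

Quinn, Romero, Castillo, Kapoor, Lindqvist, Lund, Pereira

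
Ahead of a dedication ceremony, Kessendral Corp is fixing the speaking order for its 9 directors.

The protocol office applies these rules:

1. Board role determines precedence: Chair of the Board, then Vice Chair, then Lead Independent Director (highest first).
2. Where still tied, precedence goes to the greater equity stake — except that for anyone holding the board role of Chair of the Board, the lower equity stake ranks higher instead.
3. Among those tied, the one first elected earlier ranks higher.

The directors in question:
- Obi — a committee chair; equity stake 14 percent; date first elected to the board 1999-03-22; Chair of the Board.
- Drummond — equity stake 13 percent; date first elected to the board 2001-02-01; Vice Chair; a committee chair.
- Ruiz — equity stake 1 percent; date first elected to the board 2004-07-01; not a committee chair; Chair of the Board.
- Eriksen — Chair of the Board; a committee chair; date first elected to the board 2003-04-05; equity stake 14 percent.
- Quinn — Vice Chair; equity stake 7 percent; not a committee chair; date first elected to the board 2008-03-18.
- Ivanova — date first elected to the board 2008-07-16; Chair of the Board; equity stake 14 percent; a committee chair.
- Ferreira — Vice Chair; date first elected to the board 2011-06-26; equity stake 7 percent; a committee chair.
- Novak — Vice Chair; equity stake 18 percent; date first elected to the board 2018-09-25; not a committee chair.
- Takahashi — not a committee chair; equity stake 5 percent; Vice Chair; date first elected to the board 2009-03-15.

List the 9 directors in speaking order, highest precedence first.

By board role: Ruiz, Obi, Eriksen and Ivanova (Chair of the Board); then Novak, Drummond, Quinn, Ferreira and Takahashi (Vice Chair).
Among Ruiz, Obi, Eriksen and Ivanova, by equity stake (lower first) (reversed rule for this group): Ruiz (1 percent) before Obi, Eriksen and Ivanova (14 percent).
Among Obi, Eriksen and Ivanova, by date first elected to the board (earlier first): Obi (1999-03-22) before Eriksen (2003-04-05) before Ivanova (2008-07-16).
Among Novak, Drummond, Quinn, Ferreira and Takahashi, by equity stake (higher first): Novak (18 percent) before Drummond (13 percent) before Quinn and Ferreira (7 percent) before Takahashi (5 percent).
Among Quinn and Ferreira, by date first elected to the board (earlier first): Quinn (2008-03-18) before Ferreira (2011-06-26).
Full order: Ruiz, Obi, Eriksen, Ivanova, Novak, Drummond, Quinn, Ferreira, Takahashi.

Ruiz, Obi, Eriksen, Ivanova, Novak, Drummond, Quinn, Ferreira, Takahashi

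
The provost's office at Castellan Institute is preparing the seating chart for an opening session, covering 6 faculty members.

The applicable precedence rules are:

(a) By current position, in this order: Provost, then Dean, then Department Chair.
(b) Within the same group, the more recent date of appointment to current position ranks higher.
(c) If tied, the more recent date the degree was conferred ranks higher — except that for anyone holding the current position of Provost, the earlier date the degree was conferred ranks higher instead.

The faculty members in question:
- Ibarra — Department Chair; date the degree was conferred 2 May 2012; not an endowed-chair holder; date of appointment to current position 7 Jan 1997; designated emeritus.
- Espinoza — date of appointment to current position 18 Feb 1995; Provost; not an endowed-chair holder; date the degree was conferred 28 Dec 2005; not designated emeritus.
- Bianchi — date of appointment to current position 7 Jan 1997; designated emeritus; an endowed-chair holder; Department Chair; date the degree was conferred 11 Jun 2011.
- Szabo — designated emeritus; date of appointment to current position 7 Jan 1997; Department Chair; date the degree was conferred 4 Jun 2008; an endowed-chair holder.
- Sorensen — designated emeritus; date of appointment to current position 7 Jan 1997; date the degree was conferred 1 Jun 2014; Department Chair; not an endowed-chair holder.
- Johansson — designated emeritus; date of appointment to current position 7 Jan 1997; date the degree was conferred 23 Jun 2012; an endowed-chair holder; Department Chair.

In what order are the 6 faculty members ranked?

By current position: Espinoza (Provost); then Sorensen, Johansson, Ibarra, Bianchi and Szabo (Department Chair).
Sorensen, Johansson, Ibarra, Bianchi and Szabo all have date of appointment to current position 7 Jan 1997, so the next rule applies.
Among Sorensen, Johansson, Ibarra, Bianchi and Szabo, by date the degree was conferred (later first): Sorensen (1 Jun 2014) before Johansson (23 Jun 2012) before Ibarra (2 May 2012) before Bianchi (11 Jun 2011) before Szabo (4 Jun 2008).
Full order: Espinoza, Sorensen, Johansson, Ibarra, Bianchi, Szabo.

Espinoza, Sorensen, Johansson, Ibarra, Bianchi, Szabo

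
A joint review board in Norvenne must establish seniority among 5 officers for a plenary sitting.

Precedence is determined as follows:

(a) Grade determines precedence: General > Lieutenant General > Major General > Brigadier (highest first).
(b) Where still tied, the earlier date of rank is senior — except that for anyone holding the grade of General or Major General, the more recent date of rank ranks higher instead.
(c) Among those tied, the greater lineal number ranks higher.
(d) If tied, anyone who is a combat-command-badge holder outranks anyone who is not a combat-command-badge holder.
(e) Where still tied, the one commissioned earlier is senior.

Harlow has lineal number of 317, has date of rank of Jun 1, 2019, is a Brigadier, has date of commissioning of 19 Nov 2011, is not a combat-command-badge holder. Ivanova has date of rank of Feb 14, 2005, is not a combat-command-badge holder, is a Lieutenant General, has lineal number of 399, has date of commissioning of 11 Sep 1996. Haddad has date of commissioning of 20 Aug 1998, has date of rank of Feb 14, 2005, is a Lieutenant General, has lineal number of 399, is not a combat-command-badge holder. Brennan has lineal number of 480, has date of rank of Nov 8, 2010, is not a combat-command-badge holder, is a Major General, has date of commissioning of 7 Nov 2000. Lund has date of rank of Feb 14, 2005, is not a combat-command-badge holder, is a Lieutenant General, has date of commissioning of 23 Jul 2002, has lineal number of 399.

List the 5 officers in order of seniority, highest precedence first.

Ivanova, Haddad, Lund, Brennan, Harlow

By grade: Ivanova, Haddad and Lund (Lieutenant General); then Brennan (Major General); then Harlow (Brigadier).
Ivanova, Haddad and Lund all have date of rank Feb 14, 2005, so the next rule applies.
Ivanova, Haddad and Lund all have lineal number 399, so the next rule applies.
Ivanova, Haddad and Lund are each not a combat-command-badge holder, so the next rule applies.
Among Ivanova, Haddad and Lund, by date of commissioning (earlier first): Ivanova (11 Sep 1996) before Haddad (20 Aug 1998) before Lund (23 Jul 2002).
Full order: Ivanova, Haddad, Lund, Brennan, Harlow.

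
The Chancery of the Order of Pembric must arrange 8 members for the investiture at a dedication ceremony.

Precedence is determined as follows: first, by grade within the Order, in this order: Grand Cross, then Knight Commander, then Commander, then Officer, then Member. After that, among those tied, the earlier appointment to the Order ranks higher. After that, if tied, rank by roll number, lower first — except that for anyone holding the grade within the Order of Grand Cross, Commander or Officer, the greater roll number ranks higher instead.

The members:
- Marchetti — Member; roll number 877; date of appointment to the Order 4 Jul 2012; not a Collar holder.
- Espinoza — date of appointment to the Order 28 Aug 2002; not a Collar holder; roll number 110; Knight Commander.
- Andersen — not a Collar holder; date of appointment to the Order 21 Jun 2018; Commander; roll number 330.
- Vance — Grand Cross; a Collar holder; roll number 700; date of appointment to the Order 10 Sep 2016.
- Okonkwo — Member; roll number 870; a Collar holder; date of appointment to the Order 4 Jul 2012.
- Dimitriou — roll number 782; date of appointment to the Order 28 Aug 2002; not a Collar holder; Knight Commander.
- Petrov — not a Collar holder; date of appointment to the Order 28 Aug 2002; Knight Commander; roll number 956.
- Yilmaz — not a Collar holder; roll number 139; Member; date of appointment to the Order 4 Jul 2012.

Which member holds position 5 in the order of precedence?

Andersen

By grade within the Order: Vance (Grand Cross); then Espinoza, Dimitriou and Petrov (Knight Commander); then Andersen (Commander); then Yilmaz, Okonkwo and Marchetti (Member).
Espinoza, Dimitriou and Petrov all have date of appointment to the Order 28 Aug 2002, so the next rule applies.
Among Espinoza, Dimitriou and Petrov, by roll number (lower first): Espinoza (110) before Dimitriou (782) before Petrov (956).
Yilmaz, Okonkwo and Marchetti all have date of appointment to the Order 4 Jul 2012, so the next rule applies.
Among Yilmaz, Okonkwo and Marchetti, by roll number (lower first): Yilmaz (139) before Okonkwo (870) before Marchetti (877).
Order: Vance, Espinoza, Dimitriou, Petrov, Andersen, Yilmaz, Okonkwo, Marchetti.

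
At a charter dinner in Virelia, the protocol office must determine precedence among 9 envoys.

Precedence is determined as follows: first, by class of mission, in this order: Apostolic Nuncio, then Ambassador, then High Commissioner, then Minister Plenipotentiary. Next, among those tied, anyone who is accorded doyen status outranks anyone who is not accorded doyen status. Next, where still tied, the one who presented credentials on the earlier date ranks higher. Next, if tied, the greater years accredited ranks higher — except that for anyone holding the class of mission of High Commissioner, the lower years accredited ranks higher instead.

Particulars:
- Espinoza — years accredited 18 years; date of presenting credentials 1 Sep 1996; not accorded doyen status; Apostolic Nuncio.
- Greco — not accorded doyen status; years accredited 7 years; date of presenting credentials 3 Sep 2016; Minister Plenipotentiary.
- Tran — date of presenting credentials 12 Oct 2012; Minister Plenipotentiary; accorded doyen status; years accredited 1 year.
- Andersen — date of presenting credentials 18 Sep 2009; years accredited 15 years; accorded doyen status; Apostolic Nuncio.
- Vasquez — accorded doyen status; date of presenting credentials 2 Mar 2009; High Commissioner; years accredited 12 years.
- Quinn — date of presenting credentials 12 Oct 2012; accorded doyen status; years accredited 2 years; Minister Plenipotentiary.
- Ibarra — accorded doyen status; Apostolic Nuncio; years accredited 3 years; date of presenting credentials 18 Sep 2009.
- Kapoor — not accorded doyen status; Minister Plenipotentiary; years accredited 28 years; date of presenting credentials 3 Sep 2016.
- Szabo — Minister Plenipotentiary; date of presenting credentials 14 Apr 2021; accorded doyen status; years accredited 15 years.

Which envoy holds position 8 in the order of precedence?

Kapoor

By class of mission: Andersen, Ibarra and Espinoza (Apostolic Nuncio); then Vasquez (High Commissioner); then Quinn, Tran, Szabo, Kapoor and Greco (Minister Plenipotentiary).
Among Andersen, Ibarra and Espinoza, accorded doyen status before not accorded doyen status: Andersen and Ibarra (accorded doyen status) before Espinoza (not accorded doyen status).
Andersen and Ibarra both have date of presenting credentials 18 Sep 2009, so the next rule applies.
Among Andersen and Ibarra, by years accredited (higher first): Andersen (15 years) before Ibarra (3 years).
Among Quinn, Tran, Szabo, Kapoor and Greco, accorded doyen status before not accorded doyen status: Quinn, Tran and Szabo (accorded doyen status) before Kapoor and Greco (not accorded doyen status).
Among Quinn, Tran and Szabo, by date of presenting credentials (earlier first): Quinn and Tran (12 Oct 2012) before Szabo (14 Apr 2021).
Among Quinn and Tran, by years accredited (higher first): Quinn (2 years) before Tran (1 year).
Kapoor and Greco both have date of presenting credentials 3 Sep 2016, so the next rule applies.
Among Kapoor and Greco, by years accredited (higher first): Kapoor (28 years) before Greco (7 years).
Order: Andersen, Ibarra, Espinoza, Vasquez, Quinn, Tran, Szabo, Kapoor, Greco.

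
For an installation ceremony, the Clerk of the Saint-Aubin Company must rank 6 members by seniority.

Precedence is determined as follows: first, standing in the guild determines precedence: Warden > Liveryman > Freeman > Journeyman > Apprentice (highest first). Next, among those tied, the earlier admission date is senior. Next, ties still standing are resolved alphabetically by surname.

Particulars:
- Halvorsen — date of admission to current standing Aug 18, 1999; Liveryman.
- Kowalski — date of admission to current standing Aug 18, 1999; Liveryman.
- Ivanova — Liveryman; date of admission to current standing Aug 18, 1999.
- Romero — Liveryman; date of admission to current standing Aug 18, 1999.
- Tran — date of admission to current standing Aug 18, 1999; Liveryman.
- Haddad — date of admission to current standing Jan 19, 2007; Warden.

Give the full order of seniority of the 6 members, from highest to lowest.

By standing in the guild: Haddad (Warden); then Halvorsen, Ivanova, Kowalski, Romero and Tran (Liveryman).
Halvorsen, Ivanova, Kowalski, Romero and Tran all have date of admission to current standing Aug 18, 1999, so the next rule applies.
Among Halvorsen, Ivanova, Kowalski, Romero and Tran, alphabetically by surname: Halvorsen before Ivanova before Kowalski before Romero before Tran.
Full order: Haddad, Halvorsen, Ivanova, Kowalski, Romero, Tran.

Haddad, Halvorsen, Ivanova, Kowalski, Romero, Tran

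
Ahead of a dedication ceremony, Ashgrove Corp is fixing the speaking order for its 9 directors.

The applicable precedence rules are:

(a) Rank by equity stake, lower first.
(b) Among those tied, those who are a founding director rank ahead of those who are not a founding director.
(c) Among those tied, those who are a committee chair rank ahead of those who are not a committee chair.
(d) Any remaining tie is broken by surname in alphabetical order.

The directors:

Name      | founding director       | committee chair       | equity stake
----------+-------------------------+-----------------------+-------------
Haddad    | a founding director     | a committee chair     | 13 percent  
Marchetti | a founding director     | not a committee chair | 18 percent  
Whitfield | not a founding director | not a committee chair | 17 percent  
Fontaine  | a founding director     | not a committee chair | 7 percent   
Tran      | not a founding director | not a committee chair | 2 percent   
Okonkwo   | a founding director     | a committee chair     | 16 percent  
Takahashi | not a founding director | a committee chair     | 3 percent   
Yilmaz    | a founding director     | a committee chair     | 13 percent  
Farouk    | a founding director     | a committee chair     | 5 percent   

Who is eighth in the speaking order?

By equity stake (lower first): Tran (2 percent); then Takahashi (3 percent); then Farouk (5 percent); then Fontaine (7 percent); then Haddad and Yilmaz (both 13 percent); then Okonkwo (16 percent); then Whitfield (17 percent); then Marchetti (18 percent).
Haddad and Yilmaz are each a founding director, so the next rule applies.
Haddad and Yilmaz are each a committee chair, so the next rule applies.
Among Haddad and Yilmaz, alphabetically by surname: Haddad before Yilmaz.
Order: Tran, Takahashi, Farouk, Fontaine, Haddad, Yilmaz, Okonkwo, Whitfield, Marchetti.

Whitfield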